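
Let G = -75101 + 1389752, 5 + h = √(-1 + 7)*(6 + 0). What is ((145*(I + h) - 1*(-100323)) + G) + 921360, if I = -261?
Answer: 2297764 + 870*√6 ≈ 2.2999e+6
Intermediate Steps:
h = -5 + 6*√6 (h = -5 + √(-1 + 7)*(6 + 0) = -5 + √6*6 = -5 + 6*√6 ≈ 9.6969)
G = 1314651
((145*(I + h) - 1*(-100323)) + G) + 921360 = ((145*(-261 + (-5 + 6*√6)) - 1*(-100323)) + 1314651) + 921360 = ((145*(-266 + 6*√6) + 100323) + 1314651) + 921360 = (((-38570 + 870*√6) + 100323) + 1314651) + 921360 = ((61753 + 870*√6) + 1314651) + 921360 = (1376404 + 870*√6) + 921360 = 2297764 + 870*√6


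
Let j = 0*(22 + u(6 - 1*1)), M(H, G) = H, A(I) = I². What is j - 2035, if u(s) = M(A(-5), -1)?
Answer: -2035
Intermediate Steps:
u(s) = 25 (u(s) = (-5)² = 25)
j = 0 (j = 0*(22 + 25) = 0*47 = 0)
j - 2035 = 0 - 2035 = -2035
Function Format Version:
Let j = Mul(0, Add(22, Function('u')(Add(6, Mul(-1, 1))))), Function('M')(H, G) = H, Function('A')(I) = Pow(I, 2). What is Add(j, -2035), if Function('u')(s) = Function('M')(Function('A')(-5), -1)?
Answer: -2035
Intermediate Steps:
Function('u')(s) = 25 (Function('u')(s) = Pow(-5, 2) = 25)
j = 0 (j = Mul(0, Add(22, 25)) = Mul(0, 47) = 0)
Add(j, -2035) = Add(0, -2035) = -2035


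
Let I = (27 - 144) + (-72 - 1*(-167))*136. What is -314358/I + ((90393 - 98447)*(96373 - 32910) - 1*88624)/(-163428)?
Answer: 1082294995409/348728114 ≈ 3103.6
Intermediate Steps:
I = 12803 (I = -117 + (-72 + 167)*136 = -117 + 95*136 = -117 + 12920 = 12803)
-314358/I + ((90393 - 98447)*(96373 - 32910) - 1*88624)/(-163428) = -314358/12803 + ((90393 - 98447)*(96373 - 32910) - 1*88624)/(-163428) = -314358*1/12803 + (-8054*63463 - 88624)*(-1/163428) = -314358/12803 + (-511131002 - 88624)*(-1/163428) = -314358/12803 - 511219626*(-1/163428) = -314358/12803 + 85203271/27238 = 1082294995409/348728114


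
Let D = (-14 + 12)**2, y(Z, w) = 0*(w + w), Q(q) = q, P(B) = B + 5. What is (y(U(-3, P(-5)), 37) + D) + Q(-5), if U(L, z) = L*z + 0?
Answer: -1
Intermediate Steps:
P(B) = 5 + B
U(L, z) = L*z
y(Z, w) = 0 (y(Z, w) = 0*(2*w) = 0)
D = 4 (D = (-2)**2 = 4)
(y(U(-3, P(-5)), 37) + D) + Q(-5) = (0 + 4) - 5 = 4 - 5 = -1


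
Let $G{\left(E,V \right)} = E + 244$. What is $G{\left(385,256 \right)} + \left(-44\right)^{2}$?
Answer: $2565$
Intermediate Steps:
$G{\left(E,V \right)} = 244 + E$
$G{\left(385,256 \right)} + \left(-44\right)^{2} = \left(244 + 385\right) + \left(-44\right)^{2} = 629 + 1936 = 2565$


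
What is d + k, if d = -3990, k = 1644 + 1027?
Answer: -1319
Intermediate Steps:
k = 2671
d + k = -3990 + 2671 = -1319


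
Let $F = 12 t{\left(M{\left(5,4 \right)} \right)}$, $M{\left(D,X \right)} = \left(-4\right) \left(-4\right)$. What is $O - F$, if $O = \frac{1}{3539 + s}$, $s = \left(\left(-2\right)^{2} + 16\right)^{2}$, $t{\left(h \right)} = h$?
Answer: $- \frac{756287}{3939} \approx -192.0$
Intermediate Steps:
$M{\left(D,X \right)} = 16$
$s = 400$ ($s = \left(4 + 16\right)^{2} = 20^{2} = 400$)
$F = 192$ ($F = 12 \cdot 16 = 192$)
$O = \frac{1}{3939}$ ($O = \frac{1}{3539 + 400} = \frac{1}{3939} \approx 0.00025387$)
$O - F = \frac{1}{3939} - 192 = - \frac{756287}{3939}$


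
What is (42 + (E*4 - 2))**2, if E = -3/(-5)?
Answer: 44944/25 ≈ 1797.8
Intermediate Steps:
E = 3/5 (E = -3*(-1/5) = 3/5 ≈ 0.60000)
(42 + (E*4 - 2))**2 = (42 + ((3/5)*4 - 2))**2 = (42 + (12/5 - 2))**2 = (42 + 2/5)**2 = (212/5)**2 = 44944/25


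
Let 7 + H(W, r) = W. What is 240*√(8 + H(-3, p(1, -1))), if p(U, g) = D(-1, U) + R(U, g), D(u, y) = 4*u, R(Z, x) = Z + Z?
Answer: 240*I*√2 ≈ 339.41*I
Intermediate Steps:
R(Z, x) = 2*Z
p(U, g) = -4 + 2*U (p(U, g) = 4*(-1) + 2*U = -4 + 2*U)
H(W, r) = -7 + W
240*√(8 + H(-3, p(1, -1))) = 240*√(8 + (-7 - 3)) = 240*√(8 - 10) = 240*√(-2) = 240*(I*√2) = 240*I*√2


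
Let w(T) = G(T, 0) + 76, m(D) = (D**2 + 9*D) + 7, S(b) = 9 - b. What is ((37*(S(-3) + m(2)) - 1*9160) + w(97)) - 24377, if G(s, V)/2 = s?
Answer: -31750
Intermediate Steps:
G(s, V) = 2*s
m(D) = 7 + D**2 + 9*D
w(T) = 76 + 2*T (w(T) = 2*T + 76 = 76 + 2*T)
((37*(S(-3) + m(2)) - 1*9160) + w(97)) - 24377 = ((37*((9 - 1*(-3)) + (7 + 2**2 + 9*2)) - 1*9160) + (76 + 2*97)) - 24377 = ((37*((9 + 3) + (7 + 4 + 18)) - 9160) + (76 + 194)) - 24377 = ((37*(12 + 29) - 9160) + 270) - 24377 = ((37*41 - 9160) + 270) - 24377 = ((1517 - 9160) + 270) - 24377 = (-7643 + 270) - 24377 = -7373 - 24377 = -31750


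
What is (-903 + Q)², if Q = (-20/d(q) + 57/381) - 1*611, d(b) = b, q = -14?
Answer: 1807795878849/790321 ≈ 2.2874e+6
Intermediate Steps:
Q = -541776/889 (Q = (-20/(-14) + 57/381) - 1*611 = (-20*(-1/14) + 57*(1/381)) - 611 = (10/7 + 19/127) - 611 = 1403/889 - 611 = -541776/889 ≈ -609.42)
(-903 + Q)² = (-903 - 541776/889)² = (-1344543/889)² = 1807795878849/790321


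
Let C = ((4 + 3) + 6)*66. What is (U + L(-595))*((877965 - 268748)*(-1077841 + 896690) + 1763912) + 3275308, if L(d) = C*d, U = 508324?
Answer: 241243694888338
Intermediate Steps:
C = 858 (C = (7 + 6)*66 = 13*66 = 858)
L(d) = 858*d
(U + L(-595))*((877965 - 268748)*(-1077841 + 896690) + 1763912) + 3275308 = (508324 + 858*(-595))*((877965 - 268748)*(-1077841 + 896690) + 1763912) + 3275308 = (508324 - 510510)*(609217*(-181151) + 1763912) + 3275308 = -2186*(-110360268767 + 1763912) + 3275308 = -2186*(-110358504855) + 3275308 = 241243691613030 + 3275308 = 241243694888338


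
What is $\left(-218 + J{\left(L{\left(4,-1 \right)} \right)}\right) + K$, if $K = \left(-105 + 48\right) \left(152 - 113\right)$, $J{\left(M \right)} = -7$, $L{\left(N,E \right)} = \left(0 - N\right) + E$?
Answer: $-2448$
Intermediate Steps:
$L{\left(N,E \right)} = E - N$ ($L{\left(N,E \right)} = - N + E = E - N$)
$K = -2223$ ($K = \left(-57\right) 39 = -2223$)
$\left(-218 + J{\left(L{\left(4,-1 \right)} \right)}\right) + K = \left(-218 - 7\right) - 2223 = -225 - 2223 = -2448$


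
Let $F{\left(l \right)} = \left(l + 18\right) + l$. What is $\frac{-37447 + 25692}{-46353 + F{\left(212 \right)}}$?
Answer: $\frac{11755}{45911} \approx 0.25604$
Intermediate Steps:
$F{\left(l \right)} = 18 + 2 l$ ($F{\left(l \right)} = \left(18 + l\right) + l = 18 + 2 l$)
$\frac{-37447 + 25692}{-46353 + F{\left(212 \right)}} = \frac{-37447 + 25692}{-46353 + \left(18 + 2 \cdot 212\right)} = - \frac{11755}{-46353 + \left(18 + 424\right)} = - \frac{11755}{-46353 + 442} = - \frac{11755}{-45911} = \left(-11755\right) \left(- \frac{1}{45911}\right) = \frac{11755}{45911}$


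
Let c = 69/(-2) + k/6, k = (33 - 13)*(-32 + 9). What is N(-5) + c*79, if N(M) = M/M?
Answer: -52687/6 ≈ -8781.2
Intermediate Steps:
N(M) = 1
k = -460 (k = 20*(-23) = -460)
c = -667/6 (c = 69/(-2) - 460/6 = 69*(-1/2) - 460*1/6 = -69/2 - 230/3 = -667/6 ≈ -111.17)
N(-5) + c*79 = 1 - 667/6*79 = 1 - 52693/6 = -52687/6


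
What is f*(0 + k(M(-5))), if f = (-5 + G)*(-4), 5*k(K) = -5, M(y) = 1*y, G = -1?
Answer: -24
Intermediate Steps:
M(y) = y
k(K) = -1 (k(K) = (1/5)*(-5) = -1)
f = 24 (f = (-5 - 1)*(-4) = -6*(-4) = 24)
f*(0 + k(M(-5))) = 24*(0 - 1) = 24*(-1) = -24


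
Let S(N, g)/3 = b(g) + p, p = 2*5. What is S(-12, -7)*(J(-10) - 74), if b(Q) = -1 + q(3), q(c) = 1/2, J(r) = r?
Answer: -2394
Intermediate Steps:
q(c) = ½ (q(c) = 1*(½) = ½)
p = 10
b(Q) = -½ (b(Q) = -1 + ½ = -½)
S(N, g) = 57/2 (S(N, g) = 3*(-½ + 10) = 3*(19/2) = 57/2)
S(-12, -7)*(J(-10) - 74) = 57*(-10 - 74)/2 = (57/2)*(-84) = -2394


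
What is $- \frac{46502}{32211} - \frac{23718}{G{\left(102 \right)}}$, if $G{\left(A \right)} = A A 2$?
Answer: $- \frac{96199673}{37235916} \approx -2.5835$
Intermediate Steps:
$G{\left(A \right)} = 2 A^{2}$ ($G{\left(A \right)} = A^{2} \cdot 2 = 2 A^{2}$)
$- \frac{46502}{32211} - \frac{23718}{G{\left(102 \right)}} = - \frac{46502}{32211} - \frac{23718}{2 \cdot 102^{2}} = \left(-46502\right) \frac{1}{32211} - \frac{23718}{2 \cdot 10404} = - \frac{46502}{32211} - \frac{23718}{20808} = - \frac{46502}{32211} - \frac{3953}{3468} = - \frac{96199673}{37235916}$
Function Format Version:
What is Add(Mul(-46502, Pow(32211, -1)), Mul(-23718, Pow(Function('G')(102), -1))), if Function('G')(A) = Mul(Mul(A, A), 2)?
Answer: Rational(-96199673, 37235916) ≈ -2.5835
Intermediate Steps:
Function('G')(A) = Mul(2, Pow(A, 2)) (Function('G')(A) = Mul(Pow(A, 2), 2) = Mul(2, Pow(A, 2)))
Add(Mul(-46502, Pow(32211, -1)), Mul(-23718, Pow(Function('G')(102), -1))) = Add(Mul(-46502, Pow(32211, -1)), Mul(-23718, Pow(Mul(2, Pow(102, 2)), -1))) = Add(Mul(-46502, Rational(1, 32211)), Mul(-23718, Pow(Mul(2, 10404), -1))) = Add(Rational(-46502, 32211), Mul(-23718, Pow(20808, -1))) = Add(Rational(-46502, 32211), Mul(-23718, Rational(1, 20808))) = Add(Rational(-46502, 32211), Rational(-3953, 3468)) = Rational(-96199673, 37235916)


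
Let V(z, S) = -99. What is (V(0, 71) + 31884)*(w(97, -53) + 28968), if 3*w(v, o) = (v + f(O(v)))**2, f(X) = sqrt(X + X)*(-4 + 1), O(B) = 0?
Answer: 1020436235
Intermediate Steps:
f(X) = -3*sqrt(2)*sqrt(X) (f(X) = sqrt(2*X)*(-3) = (sqrt(2)*sqrt(X))*(-3) = -3*sqrt(2)*sqrt(X))
w(v, o) = v**2/3 (w(v, o) = (v - 3*sqrt(2)*sqrt(0))**2/3 = (v - 3*sqrt(2)*0)**2/3 = (v + 0)**2/3 = v**2/3)
(V(0, 71) + 31884)*(w(97, -53) + 28968) = (-99 + 31884)*((1/3)*97**2 + 28968) = 31785*((1/3)*9409 + 28968) = 31785*(9409/3 + 28968) = 31785*(96313/3) = 1020436235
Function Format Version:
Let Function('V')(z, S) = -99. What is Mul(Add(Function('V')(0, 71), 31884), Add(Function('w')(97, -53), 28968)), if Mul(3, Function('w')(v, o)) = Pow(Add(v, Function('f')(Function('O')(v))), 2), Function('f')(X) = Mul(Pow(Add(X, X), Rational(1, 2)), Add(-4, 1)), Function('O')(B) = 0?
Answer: 1020436235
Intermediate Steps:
Function('f')(X) = Mul(-3, Pow(2, Rational(1, 2)), Pow(X, Rational(1, 2))) (Function('f')(X) = Mul(Pow(Mul(2, X), Rational(1, 2)), -3) = Mul(Mul(Pow(2, Rational(1, 2)), Pow(X, Rational(1, 2))), -3) = Mul(-3, Pow(2, Rational(1, 2)), Pow(X, Rational(1, 2))))
Function('w')(v, o) = Mul(Rational(1, 3), Pow(v, 2)) (Function('w')(v, o) = Mul(Rational(1, 3), Pow(Add(v, Mul(-3, Pow(2, Rational(1, 2)), Pow(0, Rational(1, 2)))), 2)) = Mul(Rational(1, 3), Pow(Add(v, Mul(-3, Pow(2, Rational(1, 2)), 0)), 2)) = Mul(Rational(1, 3), Pow(Add(v, 0), 2)) = Mul(Rational(1, 3), Pow(v, 2)))
Mul(Add(Function('V')(0, 71), 31884), Add(Function('w')(97, -53), 28968)) = Mul(Add(-99, 31884), Add(Mul(Rational(1, 3), Pow(97, 2)), 28968)) = Mul(31785, Add(Mul(Rational(1, 3), 9409), 28968)) = Mul(31785, Add(Rational(9409, 3), 28968)) = Mul(31785, Rational(96313, 3)) = 1020436235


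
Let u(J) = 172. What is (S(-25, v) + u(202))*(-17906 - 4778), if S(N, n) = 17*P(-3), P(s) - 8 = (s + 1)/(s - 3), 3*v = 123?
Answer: -21345644/3 ≈ -7.1152e+6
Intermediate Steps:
v = 41 (v = (⅓)*123 = 41)
P(s) = 8 + (1 + s)/(-3 + s) (P(s) = 8 + (s + 1)/(s - 3) = 8 + (1 + s)/(-3 + s))
S(N, n) = 425/3 (S(N, n) = 17*((-23 + 9*(-3))/(-3 - 3)) = 17*((-23 - 27)/(-6)) = 17*(-⅙*(-50)) = 17*(25/3) = 425/3)
(S(-25, v) + u(202))*(-17906 - 4778) = (425/3 + 172)*(-17906 - 4778) = (941/3)*(-22684) = -21345644/3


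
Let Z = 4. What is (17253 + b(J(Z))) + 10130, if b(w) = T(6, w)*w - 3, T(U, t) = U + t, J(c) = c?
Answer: 27420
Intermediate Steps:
b(w) = -3 + w*(6 + w) (b(w) = (6 + w)*w - 3 = w*(6 + w) - 3 = -3 + w*(6 + w))
(17253 + b(J(Z))) + 10130 = (17253 + (-3 + 4*(6 + 4))) + 10130 = (17253 + (-3 + 4*10)) + 10130 = (17253 + (-3 + 40)) + 10130 = (17253 + 37) + 10130 = 17290 + 10130 = 27420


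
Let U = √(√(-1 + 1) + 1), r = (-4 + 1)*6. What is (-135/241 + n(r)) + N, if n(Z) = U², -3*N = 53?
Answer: -12455/723 ≈ -17.227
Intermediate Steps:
N = -53/3 (N = -⅓*53 = -53/3 ≈ -17.667)
r = -18 (r = -3*6 = -18)
U = 1 (U = √(√0 + 1) = √(0 + 1) = √1 = 1)
n(Z) = 1 (n(Z) = 1² = 1)
(-135/241 + n(r)) + N = (-135/241 + 1) - 53/3 = 106/241 - 53/3 = -12455/723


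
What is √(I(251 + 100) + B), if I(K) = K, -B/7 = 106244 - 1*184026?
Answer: 5*√21793 ≈ 738.12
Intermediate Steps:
B = 544474 (B = -7*(106244 - 1*184026) = -7*(106244 - 184026) = -7*(-77782) = 544474)
√(I(251 + 100) + B) = √((251 + 100) + 544474) = √(351 + 544474) = √544825 = 5*√21793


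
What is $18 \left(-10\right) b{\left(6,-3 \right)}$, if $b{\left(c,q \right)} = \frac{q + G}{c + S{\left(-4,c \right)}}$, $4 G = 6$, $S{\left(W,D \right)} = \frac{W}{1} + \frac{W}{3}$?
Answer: $405$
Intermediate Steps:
$S{\left(W,D \right)} = \frac{4 W}{3}$ ($S{\left(W,D \right)} = W 1 + W \frac{1}{3} = W + \frac{W}{3} = \frac{4 W}{3}$)
$G = \frac{3}{2}$ ($G = \frac{1}{4} \cdot 6 = \frac{3}{2} \approx 1.5$)
$b{\left(c,q \right)} = \frac{\frac{3}{2} + q}{- \frac{16}{3} + c}$ ($b{\left(c,q \right)} = \frac{q + \frac{3}{2}}{c + \frac{4}{3} \left(-4\right)} = \frac{\frac{3}{2} + q}{c - \frac{16}{3}} = \frac{\frac{3}{2} + q}{- \frac{16}{3} + c}$)
$18 \left(-10\right) b{\left(6,-3 \right)} = 18 \left(-10\right) \frac{3 \left(3 + 2 \left(-3\right)\right)}{2 \left(-16 + 3 \cdot 6\right)} = - 180 \frac{3 \left(3 - 6\right)}{2 \left(-16 + 18\right)} = - 180 \cdot \frac{3}{2} \cdot \frac{1}{2} \left(-3\right) = \left(-180\right) \left(- \frac{9}{4}\right) = 405$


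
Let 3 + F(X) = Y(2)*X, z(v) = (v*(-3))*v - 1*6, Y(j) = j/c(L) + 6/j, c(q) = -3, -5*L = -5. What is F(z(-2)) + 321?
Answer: 276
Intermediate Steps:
L = 1 (L = -⅕*(-5) = 1)
Y(j) = 6/j - j/3 (Y(j) = j/(-3) + 6/j = j*(-⅓) + 6/j = -j/3 + 6/j = 6/j - j/3)
z(v) = -6 - 3*v² (z(v) = (-3*v)*v - 6 = -3*v² - 6 = -6 - 3*v²)
F(X) = -3 + 7*X/3 (F(X) = -3 + (6/2 - ⅓*2)*X = -3 + (6*(½) - ⅔)*X = -3 + (3 - ⅔)*X = -3 + 7*X/3)
F(z(-2)) + 321 = (-3 + 7*(-6 - 3*(-2)²)/3) + 321 = (-3 + 7*(-6 - 3*4)/3) + 321 = (-3 + 7*(-6 - 12)/3) + 321 = (-3 + (7/3)*(-18)) + 321 = (-3 - 42) + 321 = -45 + 321 = 276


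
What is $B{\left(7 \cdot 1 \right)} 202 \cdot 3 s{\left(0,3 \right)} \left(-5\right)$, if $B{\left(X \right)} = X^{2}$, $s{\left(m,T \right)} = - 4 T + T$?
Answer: $1336230$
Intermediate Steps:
$s{\left(m,T \right)} = - 3 T$
$B{\left(7 \cdot 1 \right)} 202 \cdot 3 s{\left(0,3 \right)} \left(-5\right) = \left(7 \cdot 1\right)^{2} \cdot 202 \cdot 3 \left(\left(-3\right) 3\right) \left(-5\right) = 7^{2} \cdot 202 \cdot 3 \left(-9\right) \left(-5\right) = 49 \cdot 202 \left(\left(-27\right) \left(-5\right)\right) = 9898 \cdot 135 = 1336230$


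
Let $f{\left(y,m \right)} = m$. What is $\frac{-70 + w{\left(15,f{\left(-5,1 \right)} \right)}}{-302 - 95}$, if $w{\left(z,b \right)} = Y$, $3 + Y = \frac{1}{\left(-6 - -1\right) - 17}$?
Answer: $\frac{1607}{8734} \approx 0.18399$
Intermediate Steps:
$Y = - \frac{67}{22}$ ($Y = -3 + \frac{1}{\left(-6 - -1\right) - 17} = -3 + \frac{1}{\left(-6 + 1\right) - 17} = -3 + \frac{1}{-5 - 17} = -3 + \frac{1}{-22} = -3 - \frac{1}{22} = - \frac{67}{22} \approx -3.0455$)
$w{\left(z,b \right)} = - \frac{67}{22}$
$\frac{-70 + w{\left(15,f{\left(-5,1 \right)} \right)}}{-302 - 95} = \frac{-70 - \frac{67}{22}}{-302 - 95} = - \frac{1607}{22 \left(-397\right)} = \left(- \frac{1607}{22}\right) \left(- \frac{1}{397}\right) = \frac{1607}{8734}$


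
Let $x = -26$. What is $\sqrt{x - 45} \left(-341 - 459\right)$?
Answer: $- 800 i \sqrt{71} \approx - 6740.9 i$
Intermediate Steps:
$\sqrt{x - 45} \left(-341 - 459\right) = \sqrt{-26 - 45} \left(-341 - 459\right) = \sqrt{-71} \left(-800\right) = i \sqrt{71} \left(-800\right) = - 800 i \sqrt{71}$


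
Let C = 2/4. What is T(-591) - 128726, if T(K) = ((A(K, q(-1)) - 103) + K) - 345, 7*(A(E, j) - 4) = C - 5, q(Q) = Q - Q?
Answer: -1816663/14 ≈ -1.2976e+5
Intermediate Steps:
C = ½ (C = 2*(¼) = ½ ≈ 0.50000)
q(Q) = 0
A(E, j) = 47/14 (A(E, j) = 4 + (½ - 5)/7 = 4 + (⅐)*(-9/2) = 4 - 9/14 = 47/14)
T(K) = -6225/14 + K (T(K) = ((47/14 - 103) + K) - 345 = (-1395/14 + K) - 345 = -6225/14 + K)
T(-591) - 128726 = (-6225/14 - 591) - 128726 = -14499/14 - 128726 = -1816663/14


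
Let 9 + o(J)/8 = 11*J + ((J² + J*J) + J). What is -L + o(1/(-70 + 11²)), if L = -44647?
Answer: 115944487/2601 ≈ 44577.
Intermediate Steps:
o(J) = -72 + 16*J² + 96*J (o(J) = -72 + 8*(11*J + ((J² + J*J) + J)) = -72 + 8*(11*J + ((J² + J²) + J)) = -72 + 8*(11*J + (2*J² + J)) = -72 + 8*(11*J + (J + 2*J²)) = -72 + 8*(2*J² + 12*J) = -72 + (16*J² + 96*J) = -72 + 16*J² + 96*J)
-L + o(1/(-70 + 11²)) = -1*(-44647) + (-72 + 16*(1/(-70 + 11²))² + 96/(-70 + 11²)) = 44647 + (-72 + 16*(1/(-70 + 121))² + 96/(-70 + 121)) = 44647 + (-72 + 16*(1/51)² + 96/51) = 44647 + (-72 + 16*(1/51)² + 96*(1/51)) = 44647 + (-72 + 16*(1/2601) + 32/17) = 44647 + (-72 + 16/2601 + 32/17) = 44647 - 182360/2601 = 115944487/2601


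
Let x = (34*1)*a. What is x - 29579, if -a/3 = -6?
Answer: -28967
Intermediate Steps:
a = 18 (a = -3*(-6) = 18)
x = 612 (x = (34*1)*18 = 34*18 = 612)
x - 29579 = 612 - 29579 = -28967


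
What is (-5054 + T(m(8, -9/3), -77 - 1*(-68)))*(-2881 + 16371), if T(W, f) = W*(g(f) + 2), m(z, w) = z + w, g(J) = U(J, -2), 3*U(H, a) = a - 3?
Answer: -204467930/3 ≈ -6.8156e+7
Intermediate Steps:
U(H, a) = -1 + a/3 (U(H, a) = (a - 3)/3 = (-3 + a)/3 = -1 + a/3)
g(J) = -5/3 (g(J) = -1 + (⅓)*(-2) = -1 - ⅔ = -5/3)
m(z, w) = w + z
T(W, f) = W/3 (T(W, f) = W*(-5/3 + 2) = W*(⅓) = W/3)
(-5054 + T(m(8, -9/3), -77 - 1*(-68)))*(-2881 + 16371) = (-5054 + (-9/3 + 8)/3)*(-2881 + 16371) = (-5054 + (-9*⅓ + 8)/3)*13490 = (-5054 + (-3 + 8)/3)*13490 = (-5054 + (⅓)*5)*13490 = (-5054 + 5/3)*13490 = -15157/3*13490 = -204467930/3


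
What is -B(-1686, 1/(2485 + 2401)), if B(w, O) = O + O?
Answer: -1/2443 ≈ -0.00040933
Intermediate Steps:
B(w, O) = 2*O
-B(-1686, 1/(2485 + 2401)) = -2/(2485 + 2401) = -2/4886 = -1*1/2443 = -1/2443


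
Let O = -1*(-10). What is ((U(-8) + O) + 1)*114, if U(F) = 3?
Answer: 1596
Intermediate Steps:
O = 10
((U(-8) + O) + 1)*114 = ((3 + 10) + 1)*114 = (13 + 1)*114 = 14*114 = 1596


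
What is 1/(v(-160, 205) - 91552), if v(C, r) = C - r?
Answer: -1/91917 ≈ -1.0879e-5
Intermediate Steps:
1/(v(-160, 205) - 91552) = 1/((-160 - 1*205) - 91552) = 1/((-160 - 205) - 91552) = 1/(-365 - 91552) = 1/(-91917) = -1/91917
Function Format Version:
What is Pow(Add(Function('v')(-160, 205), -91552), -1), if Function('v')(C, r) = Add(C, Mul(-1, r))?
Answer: Rational(-1, 91917) ≈ -1.0879e-5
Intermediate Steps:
Pow(Add(Function('v')(-160, 205), -91552), -1) = Pow(Add(Add(-160, Mul(-1, 205)), -91552), -1) = Pow(Add(Add(-160, -205), -91552), -1) = Pow(Add(-365, -91552), -1) = Pow(-91917, -1) = Rational(-1, 91917)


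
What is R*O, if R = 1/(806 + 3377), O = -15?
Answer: -15/4183 ≈ -0.0035859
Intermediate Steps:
R = 1/4183 ≈ 0.00023906
R*O = (1/4183)*(-15) = -15/4183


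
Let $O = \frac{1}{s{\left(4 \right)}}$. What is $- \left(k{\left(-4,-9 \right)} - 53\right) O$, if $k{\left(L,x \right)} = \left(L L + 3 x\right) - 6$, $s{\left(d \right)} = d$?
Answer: $\frac{35}{2} \approx 17.5$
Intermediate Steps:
$k{\left(L,x \right)} = -6 + L^{2} + 3 x$ ($k{\left(L,x \right)} = \left(L^{2} + 3 x\right) - 6 = -6 + L^{2} + 3 x$)
$O = \frac{1}{4} \approx 0.25$
$- \left(k{\left(-4,-9 \right)} - 53\right) O = - \frac{\left(-6 + \left(-4\right)^{2} + 3 \left(-9\right)\right) - 53}{4} = - \frac{\left(-6 + 16 - 27\right) - 53}{4} = - \frac{-17 - 53}{4} = - \frac{-70}{4} = \left(-1\right) \left(- \frac{35}{2}\right) = \frac{35}{2}$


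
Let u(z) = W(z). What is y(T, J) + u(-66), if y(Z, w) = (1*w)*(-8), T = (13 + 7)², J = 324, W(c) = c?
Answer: -2658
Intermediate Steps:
T = 400 (T = 20² = 400)
y(Z, w) = -8*w (y(Z, w) = w*(-8) = -8*w)
u(z) = z
y(T, J) + u(-66) = -8*324 - 66 = -2592 - 66 = -2658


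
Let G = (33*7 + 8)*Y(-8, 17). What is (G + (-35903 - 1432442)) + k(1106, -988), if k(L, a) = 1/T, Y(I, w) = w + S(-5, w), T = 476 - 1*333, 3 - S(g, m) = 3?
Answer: -209392325/143 ≈ -1.4643e+6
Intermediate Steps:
S(g, m) = 0 (S(g, m) = 3 - 1*3 = 3 - 3 = 0)
T = 143 (T = 476 - 333 = 143)
Y(I, w) = w (Y(I, w) = w + 0 = w)
k(L, a) = 1/143
G = 4063 (G = (33*7 + 8)*17 = (231 + 8)*17 = 239*17 = 4063)
(G + (-35903 - 1432442)) + k(1106, -988) = (4063 + (-35903 - 1432442)) + 1/143 = (4063 - 1468345) + 1/143 = -1464282 + 1/143 = -209392325/143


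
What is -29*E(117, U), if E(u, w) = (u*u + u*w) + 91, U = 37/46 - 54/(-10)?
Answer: -96754411/230 ≈ -4.2067e+5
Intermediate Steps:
U = 1427/230 (U = 37*(1/46) - 54*(-⅒) = 37/46 + 27/5 = 1427/230 ≈ 6.2043)
E(u, w) = 91 + u² + u*w (E(u, w) = (u² + u*w) + 91 = 91 + u² + u*w)
-29*E(117, U) = -29*(91 + 117² + 117*(1427/230)) = -29*(91 + 13689 + 166959/230) = -29*3336359/230 = -96754411/230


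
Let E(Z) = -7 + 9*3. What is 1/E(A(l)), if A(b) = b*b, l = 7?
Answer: 1/20 ≈ 0.050000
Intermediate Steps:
A(b) = b²
E(Z) = 20 (E(Z) = -7 + 27 = 20)
1/E(A(l)) = 1/20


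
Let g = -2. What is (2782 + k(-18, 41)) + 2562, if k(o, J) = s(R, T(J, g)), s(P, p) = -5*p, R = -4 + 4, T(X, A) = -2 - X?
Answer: 5559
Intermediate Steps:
R = 0
k(o, J) = 10 + 5*J (k(o, J) = -5*(-2 - J) = 10 + 5*J)
(2782 + k(-18, 41)) + 2562 = (2782 + (10 + 5*41)) + 2562 = (2782 + (10 + 205)) + 2562 = (2782 + 215) + 2562 = 2997 + 2562 = 5559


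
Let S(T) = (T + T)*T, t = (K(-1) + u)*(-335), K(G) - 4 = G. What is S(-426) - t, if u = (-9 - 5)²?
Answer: 429617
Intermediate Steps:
u = 196 (u = (-14)² = 196)
K(G) = 4 + G
t = -66665 (t = ((4 - 1) + 196)*(-335) = (3 + 196)*(-335) = 199*(-335) = -66665)
S(T) = 2*T² (S(T) = (2*T)*T = 2*T²)
S(-426) - t = 2*(-426)² - 1*(-66665) = 2*181476 + 66665 = 362952 + 66665 = 429617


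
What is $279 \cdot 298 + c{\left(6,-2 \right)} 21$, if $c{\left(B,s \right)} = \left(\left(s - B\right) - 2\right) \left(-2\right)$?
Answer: $83562$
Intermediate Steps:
$c{\left(B,s \right)} = 4 - 2 s + 2 B$ ($c{\left(B,s \right)} = \left(-2 + s - B\right) \left(-2\right) = 4 - 2 s + 2 B$)
$279 \cdot 298 + c{\left(6,-2 \right)} 21 = 279 \cdot 298 + \left(4 - -4 + 2 \cdot 6\right) 21 = 83142 + \left(4 + 4 + 12\right) 21 = 83142 + 20 \cdot 21 = 83142 + 420 = 83562$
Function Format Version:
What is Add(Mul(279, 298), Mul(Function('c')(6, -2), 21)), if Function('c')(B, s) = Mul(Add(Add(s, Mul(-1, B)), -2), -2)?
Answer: 83562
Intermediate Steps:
Function('c')(B, s) = Add(4, Mul(-2, s), Mul(2, B)) (Function('c')(B, s) = Mul(Add(-2, s, Mul(-1, B)), -2) = Add(4, Mul(-2, s), Mul(2, B)))
Add(Mul(279, 298), Mul(Function('c')(6, -2), 21)) = Add(Mul(279, 298), Mul(Add(4, Mul(-2, -2), Mul(2, 6)), 21)) = Add(83142, Mul(Add(4, 4, 12), 21)) = Add(83142, Mul(20, 21)) = Add(83142, 420) = 83562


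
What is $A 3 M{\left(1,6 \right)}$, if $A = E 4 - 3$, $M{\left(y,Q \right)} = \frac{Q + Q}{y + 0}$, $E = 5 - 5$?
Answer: $-108$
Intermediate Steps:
$E = 0$
$M{\left(y,Q \right)} = \frac{2 Q}{y}$
$A = -3$ ($A = 0 \cdot 4 - 3 = 0 - 3 = -3$)
$A 3 M{\left(1,6 \right)} = \left(-3\right) 3 \cdot 2 \cdot 6 \cdot 1^{-1} = - 9 \cdot 2 \cdot 6 \cdot 1 = \left(-9\right) 12 = -108$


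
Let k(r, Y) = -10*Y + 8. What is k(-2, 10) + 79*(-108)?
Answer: -8624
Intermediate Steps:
k(r, Y) = 8 - 10*Y
k(-2, 10) + 79*(-108) = (8 - 10*10) + 79*(-108) = (8 - 100) - 8532 = -92 - 8532 = -8624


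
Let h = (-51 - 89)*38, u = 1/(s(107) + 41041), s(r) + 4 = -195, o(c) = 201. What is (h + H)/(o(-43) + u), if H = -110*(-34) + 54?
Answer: -8903556/1172749 ≈ -7.5920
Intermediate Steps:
H = 3794 (H = 3740 + 54 = 3794)
s(r) = -199 (s(r) = -4 - 195 = -199)
u = 1/40842 (u = 1/(-199 + 41041) = 1/40842 ≈ 2.4485e-5)
h = -5320 (h = -140*38 = -5320)
(h + H)/(o(-43) + u) = (-5320 + 3794)/(201 + 1/40842) = -1526/8209243/40842 = -1526*40842/8209243 = -8903556/1172749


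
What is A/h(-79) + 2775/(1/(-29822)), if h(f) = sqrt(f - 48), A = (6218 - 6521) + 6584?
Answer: -82756050 - 6281*I*sqrt(127)/127 ≈ -8.2756e+7 - 557.35*I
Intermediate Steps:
A = 6281 (A = -303 + 6584 = 6281)
h(f) = sqrt(-48 + f)
A/h(-79) + 2775/(1/(-29822)) = 6281/(sqrt(-48 - 79)) + 2775/(1/(-29822)) = 6281/(sqrt(-127)) + 2775/(-1/29822) = 6281/((I*sqrt(127))) + 2775*(-29822) = 6281*(-I*sqrt(127)/127) - 82756050 = -6281*I*sqrt(127)/127 - 82756050 = -82756050 - 6281*I*sqrt(127)/127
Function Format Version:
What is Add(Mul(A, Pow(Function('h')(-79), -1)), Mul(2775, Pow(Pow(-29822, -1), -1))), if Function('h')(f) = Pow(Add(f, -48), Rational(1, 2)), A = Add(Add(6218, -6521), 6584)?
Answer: Add(-82756050, Mul(Rational(-6281, 127), I, Pow(127, Rational(1, 2)))) ≈ Add(-8.2756e+7, Mul(-557.35, I))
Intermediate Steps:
A = 6281 (A = Add(-303, 6584) = 6281)
Function('h')(f) = Pow(Add(-48, f), Rational(1, 2))
Add(Mul(A, Pow(Function('h')(-79), -1)), Mul(2775, Pow(Pow(-29822, -1), -1))) = Add(Mul(6281, Pow(Pow(Add(-48, -79), Rational(1, 2)), -1)), Mul(2775, Pow(Pow(-29822, -1), -1))) = Add(Mul(6281, Pow(Pow(-127, Rational(1, 2)), -1)), Mul(2775, Pow(Rational(-1, 29822), -1))) = Add(Mul(6281, Pow(Mul(I, Pow(127, Rational(1, 2))), -1)), Mul(2775, -29822)) = Add(Mul(6281, Mul(Rational(-1, 127), I, Pow(127, Rational(1, 2)))), -82756050) = Add(Mul(Rational(-6281, 127), I, Pow(127, Rational(1, 2))), -82756050) = Add(-82756050, Mul(Rational(-6281, 127), I, Pow(127, Rational(1, 2))))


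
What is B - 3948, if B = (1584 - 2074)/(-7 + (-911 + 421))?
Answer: -280238/71 ≈ -3947.0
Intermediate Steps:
B = 70/71 (B = -490/(-7 - 490) = -490/(-497) = -490*(-1/497) = 70/71 ≈ 0.98592)
B - 3948 = 70/71 - 3948 = -280238/71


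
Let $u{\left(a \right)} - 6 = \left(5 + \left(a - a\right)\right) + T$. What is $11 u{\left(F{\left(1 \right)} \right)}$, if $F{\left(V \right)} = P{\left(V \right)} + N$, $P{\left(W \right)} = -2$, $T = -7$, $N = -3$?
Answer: $44$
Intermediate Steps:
$F{\left(V \right)} = -5$ ($F{\left(V \right)} = -2 - 3 = -5$)
$u{\left(a \right)} = 4$ ($u{\left(a \right)} = 6 + \left(\left(5 + \left(a - a\right)\right) - 7\right) = 6 + \left(\left(5 + 0\right) - 7\right) = 6 + \left(5 - 7\right) = 6 - 2 = 4$)
$11 u{\left(F{\left(1 \right)} \right)} = 11 \cdot 4 = 44$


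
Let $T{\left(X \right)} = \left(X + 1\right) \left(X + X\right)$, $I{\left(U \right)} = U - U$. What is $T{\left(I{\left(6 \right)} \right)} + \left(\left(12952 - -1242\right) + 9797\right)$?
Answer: $23991$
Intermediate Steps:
$I{\left(U \right)} = 0$
$T{\left(X \right)} = 2 X \left(1 + X\right)$ ($T{\left(X \right)} = \left(1 + X\right) 2 X = 2 X \left(1 + X\right)$)
$T{\left(I{\left(6 \right)} \right)} + \left(\left(12952 - -1242\right) + 9797\right) = 2 \cdot 0 \left(1 + 0\right) + \left(\left(12952 - -1242\right) + 9797\right) = 2 \cdot 0 \cdot 1 + \left(\left(12952 + 1242\right) + 9797\right) = 0 + \left(14194 + 9797\right) = 0 + 23991 = 23991$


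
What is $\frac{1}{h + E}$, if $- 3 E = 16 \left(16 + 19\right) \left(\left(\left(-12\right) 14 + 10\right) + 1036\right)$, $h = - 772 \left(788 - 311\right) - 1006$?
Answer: $- \frac{3}{1599430} \approx -1.8757 \cdot 10^{-6}$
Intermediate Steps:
$h = -369250$ ($h = \left(-772\right) 477 - 1006 = -368244 - 1006 = -369250$)
$E = - \frac{491680}{3}$ ($E = - \frac{16 \left(16 + 19\right) \left(\left(\left(-12\right) 14 + 10\right) + 1036\right)}{3} = - \frac{16 \cdot 35 \left(\left(-168 + 10\right) + 1036\right)}{3} = - \frac{560 \left(-158 + 1036\right)}{3} = - \frac{560 \cdot 878}{3} = \left(- \frac{1}{3}\right) 491680 = - \frac{491680}{3} \approx -1.6389 \cdot 10^{5}$)
$\frac{1}{h + E} = \frac{1}{-369250 - \frac{491680}{3}} = \frac{1}{- \frac{1599430}{3}} = - \frac{3}{1599430}$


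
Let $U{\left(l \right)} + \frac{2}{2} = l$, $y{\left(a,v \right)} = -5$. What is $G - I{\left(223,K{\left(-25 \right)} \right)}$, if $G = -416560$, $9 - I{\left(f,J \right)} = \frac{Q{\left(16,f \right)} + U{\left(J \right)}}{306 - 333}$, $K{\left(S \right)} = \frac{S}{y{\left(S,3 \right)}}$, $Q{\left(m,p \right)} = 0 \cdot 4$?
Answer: $- \frac{11247367}{27} \approx -4.1657 \cdot 10^{5}$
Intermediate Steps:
$Q{\left(m,p \right)} = 0$
$U{\left(l \right)} = -1 + l$
$K{\left(S \right)} = - \frac{S}{5}$ ($K{\left(S \right)} = \frac{S}{-5} = S \left(- \frac{1}{5}\right) = - \frac{S}{5}$)
$I{\left(f,J \right)} = \frac{242}{27} + \frac{J}{27}$ ($I{\left(f,J \right)} = 9 - \frac{0 + \left(-1 + J\right)}{306 - 333} = 9 - \frac{-1 + J}{-27} = 9 - \left(-1 + J\right) \left(- \frac{1}{27}\right) = 9 - \left(\frac{1}{27} - \frac{J}{27}\right) = 9 + \left(- \frac{1}{27} + \frac{J}{27}\right) = \frac{242}{27} + \frac{J}{27}$)
$G - I{\left(223,K{\left(-25 \right)} \right)} = -416560 - \left(\frac{242}{27} + \frac{\left(- \frac{1}{5}\right) \left(-25\right)}{27}\right) = -416560 - \left(\frac{242}{27} + \frac{1}{27} \cdot 5\right) = -416560 - \left(\frac{242}{27} + \frac{5}{27}\right) = -416560 - \frac{247}{27} = - \frac{11247367}{27}$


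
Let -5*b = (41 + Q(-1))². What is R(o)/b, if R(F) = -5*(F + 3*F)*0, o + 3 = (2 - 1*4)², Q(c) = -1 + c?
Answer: 0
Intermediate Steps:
o = 1 (o = -3 + (2 - 1*4)² = -3 + (2 - 4)² = -3 + (-2)² = -3 + 4 = 1)
b = -1521/5 (b = -(41 + (-1 - 1))²/5 = -(41 - 2)²/5 = -⅕*39² = -⅕*1521 = -1521/5 ≈ -304.20)
R(F) = 0 (R(F) = -20*F*0 = 0)
R(o)/b = 0/(-1521/5) = 0*(-5/1521) = 0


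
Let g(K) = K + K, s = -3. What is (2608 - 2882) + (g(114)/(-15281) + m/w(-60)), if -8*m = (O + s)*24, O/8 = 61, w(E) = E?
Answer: -15266631/61124 ≈ -249.76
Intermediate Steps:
O = 488 (O = 8*61 = 488)
g(K) = 2*K
m = -1455 (m = -(488 - 3)*24/8 = -485*24/8 = -1/8*11640 = -1455)
(2608 - 2882) + (g(114)/(-15281) + m/w(-60)) = (2608 - 2882) + ((2*114)/(-15281) - 1455/(-60)) = -274 + (228*(-1/15281) - 1455*(-1/60)) = -274 + (-228/15281 + 97/4) = -274 + 1481345/61124 = -15266631/61124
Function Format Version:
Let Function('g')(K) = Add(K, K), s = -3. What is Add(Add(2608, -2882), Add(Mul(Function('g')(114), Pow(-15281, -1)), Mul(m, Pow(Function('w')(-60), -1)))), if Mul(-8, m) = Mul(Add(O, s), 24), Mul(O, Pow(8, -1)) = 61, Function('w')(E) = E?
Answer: Rational(-15266631, 61124) ≈ -249.76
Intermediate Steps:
O = 488 (O = Mul(8, 61) = 488)
Function('g')(K) = Mul(2, K)
m = -1455 (m = Mul(Rational(-1, 8), Mul(Add(488, -3), 24)) = Mul(Rational(-1, 8), Mul(485, 24)) = Mul(Rational(-1, 8), 11640) = -1455)
Add(Add(2608, -2882), Add(Mul(Function('g')(114), Pow(-15281, -1)), Mul(m, Pow(Function('w')(-60), -1)))) = Add(Add(2608, -2882), Add(Mul(Mul(2, 114), Pow(-15281, -1)), Mul(-1455, Pow(-60, -1)))) = Add(-274, Add(Mul(228, Rational(-1, 15281)), Mul(-1455, Rational(-1, 60)))) = Add(-274, Add(Rational(-228, 15281), Rational(97, 4))) = Add(-274, Rational(1481345, 61124)) = Rational(-15266631, 61124)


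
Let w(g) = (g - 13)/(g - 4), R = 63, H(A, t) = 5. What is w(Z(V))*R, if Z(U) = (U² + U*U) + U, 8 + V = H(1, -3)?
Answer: 126/11 ≈ 11.455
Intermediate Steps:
V = -3 (V = -8 + 5 = -3)
Z(U) = U + 2*U² (Z(U) = (U² + U²) + U = 2*U² + U = U + 2*U²)
w(g) = (-13 + g)/(-4 + g)
w(Z(V))*R = ((-13 - 3*(1 + 2*(-3)))/(-4 - 3*(1 + 2*(-3))))*63 = ((-13 - 3*(1 - 6))/(-4 - 3*(1 - 6)))*63 = ((-13 - 3*(-5))/(-4 - 3*(-5)))*63 = ((-13 + 15)/(-4 + 15))*63 = (2/11)*63 = 126/11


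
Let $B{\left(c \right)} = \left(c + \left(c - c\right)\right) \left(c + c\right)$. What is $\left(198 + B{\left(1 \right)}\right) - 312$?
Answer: $-112$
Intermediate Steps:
$B{\left(c \right)} = 2 c^{2}$ ($B{\left(c \right)} = \left(c + 0\right) 2 c = c 2 c = 2 c^{2}$)
$\left(198 + B{\left(1 \right)}\right) - 312 = \left(198 + 2 \cdot 1^{2}\right) - 312 = \left(198 + 2 \cdot 1\right) - 312 = \left(198 + 2\right) - 312 = 200 - 312 = -112$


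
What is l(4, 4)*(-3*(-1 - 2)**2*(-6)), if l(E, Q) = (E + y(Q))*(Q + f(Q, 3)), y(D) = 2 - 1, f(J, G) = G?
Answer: 5670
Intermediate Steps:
y(D) = 1
l(E, Q) = (1 + E)*(3 + Q) (l(E, Q) = (E + 1)*(Q + 3) = (1 + E)*(3 + Q))
l(4, 4)*(-3*(-1 - 2)**2*(-6)) = (3 + 4 + 3*4 + 4*4)*(-3*(-1 - 2)**2*(-6)) = (3 + 4 + 12 + 16)*(-3*(-3)**2*(-6)) = 35*(-3*9*(-6)) = 35*(-27*(-6)) = 35*162 = 5670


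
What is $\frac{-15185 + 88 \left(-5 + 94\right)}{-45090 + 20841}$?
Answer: $\frac{2451}{8083} \approx 0.30323$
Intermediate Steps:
$\frac{-15185 + 88 \left(-5 + 94\right)}{-45090 + 20841} = \frac{-15185 + 88 \cdot 89}{-24249} = \left(-15185 + 7832\right) \left(- \frac{1}{24249}\right) = \left(-7353\right) \left(- \frac{1}{24249}\right) = \frac{2451}{8083}$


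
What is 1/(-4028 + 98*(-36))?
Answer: -1/7556 ≈ -0.00013235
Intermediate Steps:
1/(-4028 + 98*(-36)) = 1/(-4028 - 3528) = 1/(-7556) = -1/7556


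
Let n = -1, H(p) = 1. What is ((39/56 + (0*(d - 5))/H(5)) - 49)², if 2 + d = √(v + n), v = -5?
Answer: 7317025/3136 ≈ 2333.2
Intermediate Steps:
d = -2 + I*√6 (d = -2 + √(-5 - 1) = -2 + √(-6) = -2 + I*√6 ≈ -2.0 + 2.4495*I)
((39/56 + (0*(d - 5))/H(5)) - 49)² = ((39/56 + (0*((-2 + I*√6) - 5))/1) - 49)² = ((39*(1/56) + (0*(-7 + I*√6))*1) - 49)² = ((39/56 + 0*1) - 49)² = ((39/56 + 0) - 49)² = (39/56 - 49)² = (-2705/56)² = 7317025/3136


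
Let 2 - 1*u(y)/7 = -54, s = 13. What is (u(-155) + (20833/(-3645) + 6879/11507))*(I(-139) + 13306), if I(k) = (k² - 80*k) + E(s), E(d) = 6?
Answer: 709980390581512/41943015 ≈ 1.6927e+7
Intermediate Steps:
u(y) = 392 (u(y) = 14 - 7*(-54) = 14 + 378 = 392)
I(k) = 6 + k² - 80*k (I(k) = (k² - 80*k) + 6 = 6 + k² - 80*k)
(u(-155) + (20833/(-3645) + 6879/11507))*(I(-139) + 13306) = (392 + (20833/(-3645) + 6879/11507))*((6 + (-139)² - 80*(-139)) + 13306) = (392 + (20833*(-1/3645) + 6879*(1/11507)))*((6 + 19321 + 11120) + 13306) = (392 + (-20833/3645 + 6879/11507))*(30447 + 13306) = (392 - 214651376/41943015)*43753 = (16227010504/41943015)*43753 = 709980390581512/41943015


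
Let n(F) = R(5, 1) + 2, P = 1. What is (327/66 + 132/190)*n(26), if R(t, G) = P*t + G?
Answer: 47228/1045 ≈ 45.194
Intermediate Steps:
R(t, G) = G + t (R(t, G) = 1*t + G = t + G = G + t)
n(F) = 8 (n(F) = (1 + 5) + 2 = 6 + 2 = 8)
(327/66 + 132/190)*n(26) = (327/66 + 132/190)*8 = (327*(1/66) + 132*(1/190))*8 = (109/22 + 66/95)*8 = (11807/2090)*8 = 47228/1045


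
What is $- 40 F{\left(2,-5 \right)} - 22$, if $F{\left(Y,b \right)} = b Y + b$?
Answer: $578$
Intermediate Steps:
$F{\left(Y,b \right)} = b + Y b$ ($F{\left(Y,b \right)} = Y b + b = b + Y b$)
$- 40 F{\left(2,-5 \right)} - 22 = - 40 \left(- 5 \left(1 + 2\right)\right) - 22 = - 40 \left(\left(-5\right) 3\right) - 22 = \left(-40\right) \left(-15\right) - 22 = 600 - 22 = 578$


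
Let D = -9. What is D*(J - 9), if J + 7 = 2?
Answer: 126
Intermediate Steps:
J = -5 (J = -7 + 2 = -5)
D*(J - 9) = -9*(-5 - 9) = -9*(-14) = 126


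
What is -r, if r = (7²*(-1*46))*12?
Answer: 27048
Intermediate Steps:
r = -27048 (r = (49*(-46))*12 = -2254*12 = -27048)
-r = -1*(-27048) = 27048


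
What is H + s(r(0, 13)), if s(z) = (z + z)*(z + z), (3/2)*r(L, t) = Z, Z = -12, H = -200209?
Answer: -199953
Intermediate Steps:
r(L, t) = -8 (r(L, t) = (⅔)*(-12) = -8)
s(z) = 4*z² (s(z) = (2*z)*(2*z) = 4*z²)
H + s(r(0, 13)) = -200209 + 4*(-8)² = -200209 + 4*64 = -200209 + 256 = -199953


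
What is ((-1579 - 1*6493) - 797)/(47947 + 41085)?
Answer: -8869/89032 ≈ -0.099616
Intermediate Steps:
((-1579 - 1*6493) - 797)/(47947 + 41085) = ((-1579 - 6493) - 797)/89032 = (-8072 - 797)*(1/89032) = -8869*1/89032 = -8869/89032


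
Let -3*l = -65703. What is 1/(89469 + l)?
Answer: 1/111370 ≈ 8.9791e-6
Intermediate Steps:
l = 21901 (l = -1/3*(-65703) = 21901)
1/(89469 + l) = 1/(89469 + 21901) = 1/111370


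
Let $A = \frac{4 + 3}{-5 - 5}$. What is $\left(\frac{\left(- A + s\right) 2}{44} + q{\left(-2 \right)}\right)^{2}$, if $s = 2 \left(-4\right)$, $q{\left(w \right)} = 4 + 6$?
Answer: $\frac{4524129}{48400} \approx 93.474$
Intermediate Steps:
$q{\left(w \right)} = 10$
$s = -8$
$A = - \frac{7}{10}$ ($A = \frac{7}{-10} = 7 \left(- \frac{1}{10}\right) = - \frac{7}{10} \approx -0.7$)
$\left(\frac{\left(- A + s\right) 2}{44} + q{\left(-2 \right)}\right)^{2} = \left(\frac{\left(\left(-1\right) \left(- \frac{7}{10}\right) - 8\right) 2}{44} + 10\right)^{2} = \left(\left(\frac{7}{10} - 8\right) 2 \cdot \frac{1}{44} + 10\right)^{2} = \left(\left(- \frac{73}{10}\right) 2 \cdot \frac{1}{44} + 10\right)^{2} = \left(\left(- \frac{73}{5}\right) \frac{1}{44} + 10\right)^{2} = \left(- \frac{73}{220} + 10\right)^{2} = \left(\frac{2127}{220}\right)^{2} = \frac{4524129}{48400}$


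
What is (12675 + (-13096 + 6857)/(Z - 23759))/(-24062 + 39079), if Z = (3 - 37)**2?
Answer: 286499264/339429251 ≈ 0.84406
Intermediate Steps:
Z = 1156 (Z = (-34)**2 = 1156)
(12675 + (-13096 + 6857)/(Z - 23759))/(-24062 + 39079) = (12675 + (-13096 + 6857)/(1156 - 23759))/(-24062 + 39079) = (12675 - 6239/(-22603))/15017 = (12675 - 6239*(-1/22603))*(1/15017) = (12675 + 6239/22603)*(1/15017) = (286499264/22603)*(1/15017) = 286499264/339429251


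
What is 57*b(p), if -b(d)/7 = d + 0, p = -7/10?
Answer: 2793/10 ≈ 279.30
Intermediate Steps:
p = -7/10 (p = -7*1/10 = -7/10 ≈ -0.70000)
b(d) = -7*d (b(d) = -7*(d + 0) = -7*d)
57*b(p) = 57*(-7*(-7/10)) = 57*(49/10) = 2793/10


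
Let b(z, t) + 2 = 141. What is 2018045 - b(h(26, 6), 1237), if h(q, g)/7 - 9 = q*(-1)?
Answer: 2017906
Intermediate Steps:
h(q, g) = 63 - 7*q (h(q, g) = 63 + 7*(q*(-1)) = 63 + 7*(-q) = 63 - 7*q)
b(z, t) = 139 (b(z, t) = -2 + 141 = 139)
2018045 - b(h(26, 6), 1237) = 2018045 - 1*139 = 2018045 - 139 = 2017906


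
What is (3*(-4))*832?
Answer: -9984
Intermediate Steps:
(3*(-4))*832 = -12*832 = -9984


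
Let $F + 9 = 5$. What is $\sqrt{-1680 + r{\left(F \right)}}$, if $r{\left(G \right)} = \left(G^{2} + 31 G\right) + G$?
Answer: $16 i \sqrt{7} \approx 42.332 i$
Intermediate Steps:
$F = -4$ ($F = -9 + 5 = -4$)
$r{\left(G \right)} = G^{2} + 32 G$
$\sqrt{-1680 + r{\left(F \right)}} = \sqrt{-1680 - 4 \left(32 - 4\right)} = \sqrt{-1680 - 112} = \sqrt{-1792} = 16 i \sqrt{7}$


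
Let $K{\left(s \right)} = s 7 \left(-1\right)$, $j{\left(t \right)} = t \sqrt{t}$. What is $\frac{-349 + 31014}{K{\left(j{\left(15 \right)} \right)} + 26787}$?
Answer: $\frac{273807785}{239125998} + \frac{1073275 \sqrt{15}}{239125998} \approx 1.1624$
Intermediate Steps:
$j{\left(t \right)} = t^{\frac{3}{2}}$
$K{\left(s \right)} = - 7 s$ ($K{\left(s \right)} = 7 s \left(-1\right) = - 7 s$)
$\frac{-349 + 31014}{K{\left(j{\left(15 \right)} \right)} + 26787} = \frac{-349 + 31014}{- 7 \cdot 15^{\frac{3}{2}} + 26787} = \frac{30665}{- 7 \cdot 15 \sqrt{15} + 26787} = \frac{30665}{- 105 \sqrt{15} + 26787} = \frac{30665}{26787 - 105 \sqrt{15}}$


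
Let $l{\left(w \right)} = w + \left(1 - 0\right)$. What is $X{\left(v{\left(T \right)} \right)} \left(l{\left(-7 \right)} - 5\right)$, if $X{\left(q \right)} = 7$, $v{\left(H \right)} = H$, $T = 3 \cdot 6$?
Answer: $-77$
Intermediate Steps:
$T = 18$
$l{\left(w \right)} = 1 + w$ ($l{\left(w \right)} = w + \left(1 + 0\right) = w + 1 = 1 + w$)
$X{\left(v{\left(T \right)} \right)} \left(l{\left(-7 \right)} - 5\right) = 7 \left(\left(1 - 7\right) - 5\right) = 7 \left(-6 - 5\right) = 7 \left(-11\right) = -77$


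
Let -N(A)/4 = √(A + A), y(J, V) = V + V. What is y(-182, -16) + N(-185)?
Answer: -32 - 4*I*√370 ≈ -32.0 - 76.942*I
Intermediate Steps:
y(J, V) = 2*V
N(A) = -4*√2*√A (N(A) = -4*√(A + A) = -4*√2*√A)
y(-182, -16) + N(-185) = 2*(-16) - 4*√2*√(-185) = -32 - 4*√2*I*√185 = -32 - 4*I*√370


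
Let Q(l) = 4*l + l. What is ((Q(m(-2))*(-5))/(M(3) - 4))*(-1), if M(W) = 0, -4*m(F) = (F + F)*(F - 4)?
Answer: 75/2 ≈ 37.500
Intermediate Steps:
m(F) = -F*(-4 + F)/2 (m(F) = -(F + F)*(F - 4)/4 = -2*F*(-4 + F)/4 = -F*(-4 + F)/2)
Q(l) = 5*l
((Q(m(-2))*(-5))/(M(3) - 4))*(-1) = (((5*((½)*(-2)*(4 - 1*(-2))))*(-5))/(0 - 4))*(-1) = (((5*((½)*(-2)*(4 + 2)))*(-5))/(-4))*(-1) = (((5*((½)*(-2)*6))*(-5))*(-¼))*(-1) = (((5*(-6))*(-5))*(-¼))*(-1) = (-30*(-5)*(-¼))*(-1) = (150*(-¼))*(-1) = -75/2*(-1) = 75/2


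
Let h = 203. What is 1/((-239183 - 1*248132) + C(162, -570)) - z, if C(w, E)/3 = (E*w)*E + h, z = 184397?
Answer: -29026797329517/157414694 ≈ -1.8440e+5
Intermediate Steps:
C(w, E) = 609 + 3*w*E² (C(w, E) = 3*((E*w)*E + 203) = 3*(w*E² + 203) = 3*(203 + w*E²) = 609 + 3*w*E²)
1/((-239183 - 1*248132) + C(162, -570)) - z = 1/((-239183 - 1*248132) + (609 + 3*162*(-570)²)) - 1*184397 = 1/((-239183 - 248132) + (609 + 3*162*324900)) - 184397 = 1/(-487315 + (609 + 157901400)) - 184397 = 1/(-487315 + 157902009) - 184397 = 1/157414694 - 184397 = -29026797329517/157414694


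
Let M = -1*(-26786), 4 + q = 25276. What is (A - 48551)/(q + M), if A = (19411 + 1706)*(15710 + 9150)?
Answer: 524920069/52058 ≈ 10083.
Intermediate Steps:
q = 25272 (q = -4 + 25276 = 25272)
M = 26786
A = 524968620 (A = 21117*24860 = 524968620)
(A - 48551)/(q + M) = (524968620 - 48551)/(25272 + 26786) = 524920069/52058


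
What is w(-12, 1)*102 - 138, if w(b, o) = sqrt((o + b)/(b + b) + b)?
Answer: -138 + 17*I*sqrt(1662)/2 ≈ -138.0 + 346.52*I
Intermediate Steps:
w(b, o) = sqrt(b + (b + o)/(2*b)) (w(b, o) = sqrt((b + o)/((2*b)) + b) = sqrt((b + o)*(1/(2*b)) + b) = sqrt((b + o)/(2*b) + b) = sqrt(b + (b + o)/(2*b)))
w(-12, 1)*102 - 138 = (sqrt(2 + 4*(-12) + 2*1/(-12))/2)*102 - 138 = (sqrt(2 - 48 + 2*1*(-1/12))/2)*102 - 138 = (sqrt(2 - 48 - 1/6)/2)*102 - 138 = (sqrt(-277/6)/2)*102 - 138 = ((I*sqrt(1662)/6)/2)*102 - 138 = (I*sqrt(1662)/12)*102 - 138 = 17*I*sqrt(1662)/2 - 138 = -138 + 17*I*sqrt(1662)/2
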